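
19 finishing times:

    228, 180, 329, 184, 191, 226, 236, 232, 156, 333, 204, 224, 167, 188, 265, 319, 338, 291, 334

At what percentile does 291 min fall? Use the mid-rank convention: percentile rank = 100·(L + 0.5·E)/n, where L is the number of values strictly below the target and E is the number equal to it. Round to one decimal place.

71.1

Sorted: 156, 167, 180, 184, 188, 191, 204, 224, 226, 228, 232, 236, 265, 291, 319, 329, 333, 334, 338.
Count below 291: L = 13; count equal: E = 1; n = 19.
Percentile rank = 100·(13 + 0.5·1)/19 = 100·13.5/19 = 71.05.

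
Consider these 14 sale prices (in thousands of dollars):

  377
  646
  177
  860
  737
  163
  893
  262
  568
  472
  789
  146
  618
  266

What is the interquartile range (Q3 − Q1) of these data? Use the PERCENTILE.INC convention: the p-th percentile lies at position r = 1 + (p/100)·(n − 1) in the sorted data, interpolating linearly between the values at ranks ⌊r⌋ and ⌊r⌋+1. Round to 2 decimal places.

Sorted: 146, 163, 177, 262, 266, 377, 472, 568, 618, 646, 737, 789, 860, 893.
n = 14.
P25: r = 4.25; ranks 4–5 are 262, 266; interpolating gives 263.
P75: r = 10.75; ranks 10–11 are 646, 737; interpolating gives 714.25.
Difference: 714.25 − 263 = 451.25.

451.25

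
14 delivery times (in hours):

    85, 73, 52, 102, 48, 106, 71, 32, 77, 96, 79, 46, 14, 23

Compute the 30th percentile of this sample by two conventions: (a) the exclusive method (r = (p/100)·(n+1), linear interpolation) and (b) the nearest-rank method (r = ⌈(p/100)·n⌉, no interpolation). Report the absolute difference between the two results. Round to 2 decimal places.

Sorted: 14, 23, 32, 46, 48, 52, 71, 73, 77, 79, 85, 96, 102, 106.
n = 14.
(a) r = 4.5; between ranks 4 (46) and 5 (48): 47.
(b) the nearest-rank method: rank 5 → 48.
|47 − 48| = 1.

1.00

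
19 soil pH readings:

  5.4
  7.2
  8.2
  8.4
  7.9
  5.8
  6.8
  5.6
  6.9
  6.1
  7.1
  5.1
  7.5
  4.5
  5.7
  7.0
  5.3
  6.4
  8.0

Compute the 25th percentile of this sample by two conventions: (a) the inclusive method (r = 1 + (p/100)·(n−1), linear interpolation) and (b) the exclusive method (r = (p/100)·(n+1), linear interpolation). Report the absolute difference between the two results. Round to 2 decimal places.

0.05

Sorted: 4.5, 5.1, 5.3, 5.4, 5.6, 5.7, 5.8, 6.1, 6.4, 6.8, 6.9, 7.0, 7.1, 7.2, 7.5, 7.9, 8.0, 8.2, 8.4.
n = 19.
(a) r = 5.5; between ranks 5 (5.6) and 6 (5.7): 5.65.
(b) r = 5 → value at rank 5 = 5.6.
|5.65 − 5.6| = 0.05.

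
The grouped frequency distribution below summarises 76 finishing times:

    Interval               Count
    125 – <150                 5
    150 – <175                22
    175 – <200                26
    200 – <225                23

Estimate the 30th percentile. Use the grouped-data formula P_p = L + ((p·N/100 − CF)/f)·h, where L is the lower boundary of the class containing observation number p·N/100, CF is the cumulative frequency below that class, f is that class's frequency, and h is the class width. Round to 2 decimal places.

170.23

N = 76; target position k = 30/100 · 76 = 22.8.
Cumulative frequencies: 5, 27, 53, 76.
Observation 22.8 falls in the class 150 – <175.
L = 150, CF = 5, f = 22, h = 25.
P30 = 150 + ((22.8 − 5)/22)·25 = 150 + 20.2273 = 170.227.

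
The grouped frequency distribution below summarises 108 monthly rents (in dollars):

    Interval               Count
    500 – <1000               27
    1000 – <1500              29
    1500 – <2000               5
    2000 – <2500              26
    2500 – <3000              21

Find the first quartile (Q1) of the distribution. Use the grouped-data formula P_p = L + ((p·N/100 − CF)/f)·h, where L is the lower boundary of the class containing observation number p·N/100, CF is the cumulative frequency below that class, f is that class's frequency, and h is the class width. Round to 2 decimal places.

N = 108; target position k = 25/100 · 108 = 27.
Cumulative frequencies: 27, 56, 61, 87, 108.
Observation 27 falls in the class 500 – <1000.
L = 500, CF = 0, f = 27, h = 500.
P25 = 500 + ((27 − 0)/27)·500 = 500 + 500 = 1000.

1000.00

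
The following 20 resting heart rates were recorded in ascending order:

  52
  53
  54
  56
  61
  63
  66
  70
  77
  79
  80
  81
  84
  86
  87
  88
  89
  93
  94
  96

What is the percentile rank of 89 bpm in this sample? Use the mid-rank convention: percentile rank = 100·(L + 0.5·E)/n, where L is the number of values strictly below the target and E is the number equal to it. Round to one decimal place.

Count below 89: L = 16; count equal: E = 1; n = 20.
Percentile rank = 100·(16 + 0.5·1)/20 = 100·16.5/20 = 82.5.

82.5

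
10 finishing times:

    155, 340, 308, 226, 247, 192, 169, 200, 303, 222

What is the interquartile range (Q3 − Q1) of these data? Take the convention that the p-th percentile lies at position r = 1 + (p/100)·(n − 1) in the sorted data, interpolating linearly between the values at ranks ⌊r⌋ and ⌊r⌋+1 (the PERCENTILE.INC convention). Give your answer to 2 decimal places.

Sorted: 155, 169, 192, 200, 222, 226, 247, 303, 308, 340.
n = 10.
P25: r = 3.25; ranks 3–4 are 192, 200; interpolating gives 194.
P75: r = 7.75; ranks 7–8 are 247, 303; interpolating gives 289.
Difference: 289 − 194 = 95.

95.00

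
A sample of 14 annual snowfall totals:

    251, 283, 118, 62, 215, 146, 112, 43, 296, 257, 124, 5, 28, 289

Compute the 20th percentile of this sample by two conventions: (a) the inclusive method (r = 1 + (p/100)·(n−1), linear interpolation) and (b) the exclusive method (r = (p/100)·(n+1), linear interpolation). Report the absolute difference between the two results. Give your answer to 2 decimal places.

11.40

Sorted: 5, 28, 43, 62, 112, 118, 124, 146, 215, 251, 257, 283, 289, 296.
n = 14.
(a) r = 3.6; between ranks 3 (43) and 4 (62): 54.4.
(b) r = 3 → value at rank 3 = 43.
|54.4 − 43| = 11.4.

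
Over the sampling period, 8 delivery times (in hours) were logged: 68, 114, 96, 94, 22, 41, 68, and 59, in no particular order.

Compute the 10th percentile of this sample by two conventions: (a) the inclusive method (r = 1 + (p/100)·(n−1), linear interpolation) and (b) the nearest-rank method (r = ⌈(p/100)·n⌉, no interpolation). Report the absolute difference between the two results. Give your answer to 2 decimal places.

13.30

Sorted: 22, 41, 59, 68, 68, 94, 96, 114.
n = 8.
(a) r = 1.7; between ranks 1 (22) and 2 (41): 35.3.
(b) the nearest-rank method: rank 1 → 22.
|35.3 − 22| = 13.3.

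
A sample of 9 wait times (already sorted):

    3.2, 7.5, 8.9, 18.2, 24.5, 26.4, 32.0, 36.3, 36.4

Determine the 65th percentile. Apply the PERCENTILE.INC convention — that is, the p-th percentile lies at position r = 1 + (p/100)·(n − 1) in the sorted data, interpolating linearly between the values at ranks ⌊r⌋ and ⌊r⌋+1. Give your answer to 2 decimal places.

27.52

n = 9.
r = 1 + (65/100)·(9 − 1) = 1 + 5.2 = 6.2.
Rank 6 is 26.4 and rank 7 is 32.0.
Interpolate: 26.4 + 0.2·(32.0 − 26.4) = 26.4 + 0.2·5.6 = 27.52.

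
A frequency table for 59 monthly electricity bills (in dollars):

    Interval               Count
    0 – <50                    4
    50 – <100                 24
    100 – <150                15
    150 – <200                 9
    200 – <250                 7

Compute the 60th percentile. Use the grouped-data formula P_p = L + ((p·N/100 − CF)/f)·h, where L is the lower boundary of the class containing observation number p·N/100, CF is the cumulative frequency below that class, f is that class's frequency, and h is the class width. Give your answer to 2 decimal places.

124.67

N = 59; target position k = 60/100 · 59 = 35.4.
Cumulative frequencies: 4, 28, 43, 52, 59.
Observation 35.4 falls in the class 100 – <150.
L = 100, CF = 28, f = 15, h = 50.
P60 = 100 + ((35.4 − 28)/15)·50 = 100 + 24.6667 = 124.667.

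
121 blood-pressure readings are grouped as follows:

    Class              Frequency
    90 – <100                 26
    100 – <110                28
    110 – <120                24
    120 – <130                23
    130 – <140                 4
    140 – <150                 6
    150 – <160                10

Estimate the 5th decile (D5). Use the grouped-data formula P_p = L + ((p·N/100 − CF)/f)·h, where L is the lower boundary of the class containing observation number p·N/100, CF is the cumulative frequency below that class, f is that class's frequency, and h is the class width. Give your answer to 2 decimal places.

N = 121; target position k = 50/100 · 121 = 60.5.
Cumulative frequencies: 26, 54, 78, 101, 105, 111, 121.
Observation 60.5 falls in the class 110 – <120.
L = 110, CF = 54, f = 24, h = 10.
P50 = 110 + ((60.5 − 54)/24)·10 = 110 + 2.70833 = 112.708.

112.71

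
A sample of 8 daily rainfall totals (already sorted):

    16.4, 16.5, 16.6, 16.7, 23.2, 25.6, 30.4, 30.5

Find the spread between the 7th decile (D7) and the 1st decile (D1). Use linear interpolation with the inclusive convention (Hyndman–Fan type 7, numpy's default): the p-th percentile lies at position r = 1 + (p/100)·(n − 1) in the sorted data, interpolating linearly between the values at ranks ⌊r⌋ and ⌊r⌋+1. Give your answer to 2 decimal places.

8.89

n = 8.
P10: r = 1.7; ranks 1–2 are 16.4, 16.5; interpolating gives 16.47.
P70: r = 5.9; ranks 5–6 are 23.2, 25.6; interpolating gives 25.36.
Difference: 25.36 − 16.47 = 8.89.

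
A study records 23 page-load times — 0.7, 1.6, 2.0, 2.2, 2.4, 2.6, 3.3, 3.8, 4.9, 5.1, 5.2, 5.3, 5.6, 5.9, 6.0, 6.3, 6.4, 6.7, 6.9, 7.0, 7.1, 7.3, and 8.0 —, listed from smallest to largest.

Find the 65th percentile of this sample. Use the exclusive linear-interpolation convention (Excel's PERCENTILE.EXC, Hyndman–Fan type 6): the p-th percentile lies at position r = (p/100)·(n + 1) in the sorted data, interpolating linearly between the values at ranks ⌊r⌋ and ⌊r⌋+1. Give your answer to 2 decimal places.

6.18

n = 23.
r = (65/100)·(23 + 1) = 15.6.
Rank 15 is 6.0 and rank 16 is 6.3.
Interpolate: 6.0 + 0.6·(6.3 − 6.0) = 6.0 + 0.6·0.3 = 6.18.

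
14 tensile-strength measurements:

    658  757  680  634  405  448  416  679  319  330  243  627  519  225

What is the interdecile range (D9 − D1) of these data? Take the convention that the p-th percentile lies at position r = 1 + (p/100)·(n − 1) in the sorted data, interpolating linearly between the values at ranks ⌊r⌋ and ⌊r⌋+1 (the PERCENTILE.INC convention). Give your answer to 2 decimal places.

413.90

Sorted: 225, 243, 319, 330, 405, 416, 448, 519, 627, 634, 658, 679, 680, 757.
n = 14.
P10: r = 2.3; ranks 2–3 are 243, 319; interpolating gives 265.8.
P90: r = 12.7; ranks 12–13 are 679, 680; interpolating gives 679.7.
Difference: 679.7 − 265.8 = 413.9.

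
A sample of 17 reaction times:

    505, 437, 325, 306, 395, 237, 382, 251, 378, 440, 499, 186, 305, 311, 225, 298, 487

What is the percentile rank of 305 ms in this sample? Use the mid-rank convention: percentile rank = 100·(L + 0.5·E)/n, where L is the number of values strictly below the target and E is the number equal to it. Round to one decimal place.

32.4

Sorted: 186, 225, 237, 251, 298, 305, 306, 311, 325, 378, 382, 395, 437, 440, 487, 499, 505.
Count below 305: L = 5; count equal: E = 1; n = 17.
Percentile rank = 100·(5 + 0.5·1)/17 = 100·5.5/17 = 32.35.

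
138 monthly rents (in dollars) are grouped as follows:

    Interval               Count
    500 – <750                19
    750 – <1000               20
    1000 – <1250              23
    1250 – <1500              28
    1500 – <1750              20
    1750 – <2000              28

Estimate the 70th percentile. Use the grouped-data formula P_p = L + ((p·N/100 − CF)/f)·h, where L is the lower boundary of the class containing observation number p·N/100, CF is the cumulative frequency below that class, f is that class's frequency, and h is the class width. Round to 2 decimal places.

N = 138; target position k = 70/100 · 138 = 96.6.
Cumulative frequencies: 19, 39, 62, 90, 110, 138.
Observation 96.6 falls in the class 1500 – <1750.
L = 1500, CF = 90, f = 20, h = 250.
P70 = 1500 + ((96.6 − 90)/20)·250 = 1500 + 82.5 = 1582.5.

1582.50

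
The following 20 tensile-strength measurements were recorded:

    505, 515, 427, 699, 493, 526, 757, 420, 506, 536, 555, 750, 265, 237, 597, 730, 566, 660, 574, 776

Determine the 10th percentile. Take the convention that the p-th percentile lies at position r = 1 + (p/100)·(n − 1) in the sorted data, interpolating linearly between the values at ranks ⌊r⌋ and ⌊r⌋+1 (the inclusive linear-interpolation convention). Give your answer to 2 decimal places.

Sorted: 237, 265, 420, 427, 493, 505, 506, 515, 526, 536, 555, 566, 574, 597, 660, 699, 730, 750, 757, 776.
n = 20.
r = 1 + (10/100)·(20 − 1) = 1 + 1.9 = 2.9.
Rank 2 is 265 and rank 3 is 420.
Interpolate: 265 + 0.9·(420 − 265) = 265 + 0.9·155 = 404.5.

404.50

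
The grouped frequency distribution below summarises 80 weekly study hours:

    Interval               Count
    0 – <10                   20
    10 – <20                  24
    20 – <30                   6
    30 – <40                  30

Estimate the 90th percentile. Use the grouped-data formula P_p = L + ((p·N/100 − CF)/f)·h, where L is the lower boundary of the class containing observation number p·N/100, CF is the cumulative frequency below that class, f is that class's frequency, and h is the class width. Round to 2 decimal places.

N = 80; target position k = 90/100 · 80 = 72.
Cumulative frequencies: 20, 44, 50, 80.
Observation 72 falls in the class 30 – <40.
L = 30, CF = 50, f = 30, h = 10.
P90 = 30 + ((72 − 50)/30)·10 = 30 + 7.33333 = 37.3333.

37.33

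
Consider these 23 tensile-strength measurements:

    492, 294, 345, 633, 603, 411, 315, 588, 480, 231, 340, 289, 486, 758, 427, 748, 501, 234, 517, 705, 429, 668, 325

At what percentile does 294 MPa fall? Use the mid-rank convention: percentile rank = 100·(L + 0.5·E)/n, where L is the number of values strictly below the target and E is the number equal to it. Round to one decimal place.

15.2

Sorted: 231, 234, 289, 294, 315, 325, 340, 345, 411, 427, 429, 480, 486, 492, 501, 517, 588, 603, 633, 668, 705, 748, 758.
Count below 294: L = 3; count equal: E = 1; n = 23.
Percentile rank = 100·(3 + 0.5·1)/23 = 100·3.5/23 = 15.22.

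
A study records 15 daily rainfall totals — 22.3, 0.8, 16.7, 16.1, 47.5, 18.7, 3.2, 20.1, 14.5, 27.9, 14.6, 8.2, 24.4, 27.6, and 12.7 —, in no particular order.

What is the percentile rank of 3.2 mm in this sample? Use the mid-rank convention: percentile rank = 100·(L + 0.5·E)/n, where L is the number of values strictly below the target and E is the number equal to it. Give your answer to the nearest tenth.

Sorted: 0.8, 3.2, 8.2, 12.7, 14.5, 14.6, 16.1, 16.7, 18.7, 20.1, 22.3, 24.4, 27.6, 27.9, 47.5.
Count below 3.2: L = 1; count equal: E = 1; n = 15.
Percentile rank = 100·(1 + 0.5·1)/15 = 100·1.5/15 = 10.

10.0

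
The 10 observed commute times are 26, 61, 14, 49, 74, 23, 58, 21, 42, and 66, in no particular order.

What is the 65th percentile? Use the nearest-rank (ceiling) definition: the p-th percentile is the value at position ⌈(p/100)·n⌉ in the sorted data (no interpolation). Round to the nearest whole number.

58

Sorted: 14, 21, 23, 26, 42, 49, 58, 61, 66, 74.
n = 10.
Position = ⌈65/100 · 10⌉ = ⌈6.5⌉ = 7.
The value at rank 7 is 58.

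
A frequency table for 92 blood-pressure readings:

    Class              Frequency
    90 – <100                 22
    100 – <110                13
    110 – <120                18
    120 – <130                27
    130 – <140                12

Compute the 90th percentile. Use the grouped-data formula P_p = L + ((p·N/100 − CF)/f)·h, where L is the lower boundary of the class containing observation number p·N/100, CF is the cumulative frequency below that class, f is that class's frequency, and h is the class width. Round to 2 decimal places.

N = 92; target position k = 90/100 · 92 = 82.8.
Cumulative frequencies: 22, 35, 53, 80, 92.
Observation 82.8 falls in the class 130 – <140.
L = 130, CF = 80, f = 12, h = 10.
P90 = 130 + ((82.8 − 80)/12)·10 = 130 + 2.33333 = 132.333.

132.33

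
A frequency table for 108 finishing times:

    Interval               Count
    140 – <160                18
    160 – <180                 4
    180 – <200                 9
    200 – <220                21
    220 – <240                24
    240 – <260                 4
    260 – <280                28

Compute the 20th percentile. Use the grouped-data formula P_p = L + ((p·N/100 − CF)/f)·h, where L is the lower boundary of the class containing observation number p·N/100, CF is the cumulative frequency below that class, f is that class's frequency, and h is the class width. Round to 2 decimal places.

N = 108; target position k = 20/100 · 108 = 21.6.
Cumulative frequencies: 18, 22, 31, 52, 76, 80, 108.
Observation 21.6 falls in the class 160 – <180.
L = 160, CF = 18, f = 4, h = 20.
P20 = 160 + ((21.6 − 18)/4)·20 = 160 + 18 = 178.

178.00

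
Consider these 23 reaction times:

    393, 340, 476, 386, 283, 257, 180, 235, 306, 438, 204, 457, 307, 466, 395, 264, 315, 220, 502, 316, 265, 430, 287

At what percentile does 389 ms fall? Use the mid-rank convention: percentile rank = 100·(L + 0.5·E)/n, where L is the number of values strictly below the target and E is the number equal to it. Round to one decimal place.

65.2

Sorted: 180, 204, 220, 235, 257, 264, 265, 283, 287, 306, 307, 315, 316, 340, 386, 393, 395, 430, 438, 457, 466, 476, 502.
Count below 389: L = 15; count equal: E = 0; n = 23.
Percentile rank = 100·(15 + 0.5·0)/23 = 100·15/23 = 65.22.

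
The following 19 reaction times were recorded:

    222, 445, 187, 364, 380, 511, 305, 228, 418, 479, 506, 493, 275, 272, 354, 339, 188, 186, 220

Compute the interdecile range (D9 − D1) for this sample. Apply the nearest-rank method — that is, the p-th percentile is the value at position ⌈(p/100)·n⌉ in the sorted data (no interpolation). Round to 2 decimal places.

319.00

Sorted: 186, 187, 188, 220, 222, 228, 272, 275, 305, 339, 354, 364, 380, 418, 445, 479, 493, 506, 511.
n = 19.
P10: rank ⌈10/100·19⌉ = 2 → 187.
P90: rank ⌈90/100·19⌉ = 18 → 506.
Difference: 506 − 187 = 319.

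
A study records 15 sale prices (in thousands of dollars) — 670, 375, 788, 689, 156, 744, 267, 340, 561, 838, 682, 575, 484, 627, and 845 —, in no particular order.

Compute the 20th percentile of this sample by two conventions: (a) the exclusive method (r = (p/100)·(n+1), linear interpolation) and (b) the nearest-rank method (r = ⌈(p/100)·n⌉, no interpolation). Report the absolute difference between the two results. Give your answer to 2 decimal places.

Sorted: 156, 267, 340, 375, 484, 561, 575, 627, 670, 682, 689, 744, 788, 838, 845.
n = 15.
(a) r = 3.2; between ranks 3 (340) and 4 (375): 347.
(b) the nearest-rank method: rank 3 → 340.
|347 − 340| = 7.

7.00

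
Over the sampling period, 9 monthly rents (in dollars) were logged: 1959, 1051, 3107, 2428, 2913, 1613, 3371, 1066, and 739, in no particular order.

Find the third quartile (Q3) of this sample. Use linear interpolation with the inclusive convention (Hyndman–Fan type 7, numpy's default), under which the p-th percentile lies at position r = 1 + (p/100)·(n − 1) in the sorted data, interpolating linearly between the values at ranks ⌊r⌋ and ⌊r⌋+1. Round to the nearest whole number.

Sorted: 739, 1051, 1066, 1613, 1959, 2428, 2913, 3107, 3371.
n = 9.
r = 1 + (75/100)·(9 − 1) = 1 + 6 = 7.
r is an integer, so P75 is the value at rank 7: 2913.

2913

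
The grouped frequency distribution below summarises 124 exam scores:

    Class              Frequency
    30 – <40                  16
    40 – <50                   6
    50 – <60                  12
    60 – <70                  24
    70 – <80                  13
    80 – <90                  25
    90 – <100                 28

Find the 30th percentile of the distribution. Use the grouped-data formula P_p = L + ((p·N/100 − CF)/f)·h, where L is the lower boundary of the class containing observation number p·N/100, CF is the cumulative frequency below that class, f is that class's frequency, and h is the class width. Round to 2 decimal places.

N = 124; target position k = 30/100 · 124 = 37.2.
Cumulative frequencies: 16, 22, 34, 58, 71, 96, 124.
Observation 37.2 falls in the class 60 – <70.
L = 60, CF = 34, f = 24, h = 10.
P30 = 60 + ((37.2 − 34)/24)·10 = 60 + 1.33333 = 61.3333.

61.33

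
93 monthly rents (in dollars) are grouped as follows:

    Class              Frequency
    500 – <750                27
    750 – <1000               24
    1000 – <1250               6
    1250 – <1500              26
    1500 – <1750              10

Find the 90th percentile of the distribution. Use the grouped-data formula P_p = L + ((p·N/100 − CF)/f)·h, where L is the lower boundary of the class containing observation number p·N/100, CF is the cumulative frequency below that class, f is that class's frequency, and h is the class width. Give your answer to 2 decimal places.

1517.50

N = 93; target position k = 90/100 · 93 = 83.7.
Cumulative frequencies: 27, 51, 57, 83, 93.
Observation 83.7 falls in the class 1500 – <1750.
L = 1500, CF = 83, f = 10, h = 250.
P90 = 1500 + ((83.7 − 83)/10)·250 = 1500 + 17.5 = 1517.5.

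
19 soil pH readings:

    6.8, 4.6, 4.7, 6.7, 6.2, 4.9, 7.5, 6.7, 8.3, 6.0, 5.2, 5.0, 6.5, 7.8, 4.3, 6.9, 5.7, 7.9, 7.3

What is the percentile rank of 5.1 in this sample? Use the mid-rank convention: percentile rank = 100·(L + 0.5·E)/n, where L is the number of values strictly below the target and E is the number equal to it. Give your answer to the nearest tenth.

Sorted: 4.3, 4.6, 4.7, 4.9, 5.0, 5.2, 5.7, 6.0, 6.2, 6.5, 6.7, 6.7, 6.8, 6.9, 7.3, 7.5, 7.8, 7.9, 8.3.
Count below 5.1: L = 5; count equal: E = 0; n = 19.
Percentile rank = 100·(5 + 0.5·0)/19 = 100·5/19 = 26.32.

26.3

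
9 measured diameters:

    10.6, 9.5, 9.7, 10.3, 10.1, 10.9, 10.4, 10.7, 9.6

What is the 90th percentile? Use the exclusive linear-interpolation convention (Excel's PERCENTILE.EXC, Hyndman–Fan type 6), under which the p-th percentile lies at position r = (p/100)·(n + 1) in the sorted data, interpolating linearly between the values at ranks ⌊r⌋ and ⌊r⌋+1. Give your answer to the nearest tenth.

Sorted: 9.5, 9.6, 9.7, 10.1, 10.3, 10.4, 10.6, 10.7, 10.9.
n = 9.
r = (90/100)·(9 + 1) = 9.
r is an integer, so P90 is the value at rank 9: 10.9.

10.9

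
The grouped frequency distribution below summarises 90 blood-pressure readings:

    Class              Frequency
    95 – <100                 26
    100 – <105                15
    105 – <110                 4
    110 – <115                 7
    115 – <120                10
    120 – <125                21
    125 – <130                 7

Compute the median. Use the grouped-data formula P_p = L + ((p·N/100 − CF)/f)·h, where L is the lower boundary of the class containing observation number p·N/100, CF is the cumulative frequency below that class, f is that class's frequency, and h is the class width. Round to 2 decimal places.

N = 90; target position k = 50/100 · 90 = 45.
Cumulative frequencies: 26, 41, 45, 52, 62, 83, 90.
Observation 45 falls in the class 105 – <110.
L = 105, CF = 41, f = 4, h = 5.
P50 = 105 + ((45 − 41)/4)·5 = 105 + 5 = 110.

110.00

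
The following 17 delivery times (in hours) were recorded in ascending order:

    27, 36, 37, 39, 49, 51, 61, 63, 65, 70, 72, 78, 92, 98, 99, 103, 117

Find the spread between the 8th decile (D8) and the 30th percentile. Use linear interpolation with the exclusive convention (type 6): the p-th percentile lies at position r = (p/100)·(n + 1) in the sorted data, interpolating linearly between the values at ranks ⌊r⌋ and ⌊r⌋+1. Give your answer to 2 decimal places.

n = 17.
P30: r = 5.4; ranks 5–6 are 49, 51; interpolating gives 49.8.
P80: r = 14.4; ranks 14–15 are 98, 99; interpolating gives 98.4.
Difference: 98.4 − 49.8 = 48.6.

48.60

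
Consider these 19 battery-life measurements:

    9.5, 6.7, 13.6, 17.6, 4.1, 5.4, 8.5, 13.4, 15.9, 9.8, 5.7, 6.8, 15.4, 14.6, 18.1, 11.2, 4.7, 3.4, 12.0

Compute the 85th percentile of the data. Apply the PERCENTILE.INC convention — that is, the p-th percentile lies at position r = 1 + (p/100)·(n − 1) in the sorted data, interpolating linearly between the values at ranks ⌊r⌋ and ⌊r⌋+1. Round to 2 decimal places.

Sorted: 3.4, 4.1, 4.7, 5.4, 5.7, 6.7, 6.8, 8.5, 9.5, 9.8, 11.2, 12.0, 13.4, 13.6, 14.6, 15.4, 15.9, 17.6, 18.1.
n = 19.
r = 1 + (85/100)·(19 − 1) = 1 + 15.3 = 16.3.
Rank 16 is 15.4 and rank 17 is 15.9.
Interpolate: 15.4 + 0.3·(15.9 − 15.4) = 15.4 + 0.3·0.5 = 15.55.

15.55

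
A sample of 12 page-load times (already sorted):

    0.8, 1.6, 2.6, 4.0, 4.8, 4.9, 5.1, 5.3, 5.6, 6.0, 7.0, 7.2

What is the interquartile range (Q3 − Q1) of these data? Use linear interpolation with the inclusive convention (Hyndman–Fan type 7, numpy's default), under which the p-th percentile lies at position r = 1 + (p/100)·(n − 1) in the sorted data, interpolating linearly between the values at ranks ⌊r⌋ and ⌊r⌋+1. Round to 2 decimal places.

n = 12.
P25: r = 3.75; ranks 3–4 are 2.6, 4.0; interpolating gives 3.65.
P75: r = 9.25; ranks 9–10 are 5.6, 6.0; interpolating gives 5.7.
Difference: 5.7 − 3.65 = 2.05.

2.05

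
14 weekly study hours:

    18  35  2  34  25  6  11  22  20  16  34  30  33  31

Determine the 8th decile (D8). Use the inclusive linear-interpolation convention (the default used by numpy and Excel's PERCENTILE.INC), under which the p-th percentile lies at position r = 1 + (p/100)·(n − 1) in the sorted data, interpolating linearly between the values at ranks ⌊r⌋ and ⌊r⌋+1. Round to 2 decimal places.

33.40

Sorted: 2, 6, 11, 16, 18, 20, 22, 25, 30, 31, 33, 34, 34, 35.
n = 14.
r = 1 + (80/100)·(14 − 1) = 1 + 10.4 = 11.4.
Rank 11 is 33 and rank 12 is 34.
Interpolate: 33 + 0.4·(34 − 33) = 33 + 0.4·1 = 33.4.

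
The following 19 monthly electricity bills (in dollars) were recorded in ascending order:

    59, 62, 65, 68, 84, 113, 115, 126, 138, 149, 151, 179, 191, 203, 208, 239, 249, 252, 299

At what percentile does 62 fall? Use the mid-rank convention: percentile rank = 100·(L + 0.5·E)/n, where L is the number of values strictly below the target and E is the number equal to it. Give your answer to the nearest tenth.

Count below 62: L = 1; count equal: E = 1; n = 19.
Percentile rank = 100·(1 + 0.5·1)/19 = 100·1.5/19 = 7.895.

7.9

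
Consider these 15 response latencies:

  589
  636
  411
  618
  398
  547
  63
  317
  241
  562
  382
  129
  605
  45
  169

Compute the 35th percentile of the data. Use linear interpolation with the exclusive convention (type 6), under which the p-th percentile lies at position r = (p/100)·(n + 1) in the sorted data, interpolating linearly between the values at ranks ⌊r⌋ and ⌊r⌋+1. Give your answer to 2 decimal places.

286.60

Sorted: 45, 63, 129, 169, 241, 317, 382, 398, 411, 547, 562, 589, 605, 618, 636.
n = 15.
r = (35/100)·(15 + 1) = 5.6.
Rank 5 is 241 and rank 6 is 317.
Interpolate: 241 + 0.6·(317 − 241) = 241 + 0.6·76 = 286.6.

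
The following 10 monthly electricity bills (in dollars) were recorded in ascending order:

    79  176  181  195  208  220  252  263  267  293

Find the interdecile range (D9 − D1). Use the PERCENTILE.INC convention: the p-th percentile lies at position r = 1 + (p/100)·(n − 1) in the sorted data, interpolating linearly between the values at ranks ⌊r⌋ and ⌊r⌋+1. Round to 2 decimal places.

n = 10.
P10: r = 1.9; ranks 1–2 are 79, 176; interpolating gives 166.3.
P90: r = 9.1; ranks 9–10 are 267, 293; interpolating gives 269.6.
Difference: 269.6 − 166.3 = 103.3.

103.30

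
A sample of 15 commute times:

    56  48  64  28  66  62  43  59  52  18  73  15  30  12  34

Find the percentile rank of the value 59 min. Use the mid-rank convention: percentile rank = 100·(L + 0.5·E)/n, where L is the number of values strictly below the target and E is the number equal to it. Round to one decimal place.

70.0

Sorted: 12, 15, 18, 28, 30, 34, 43, 48, 52, 56, 59, 62, 64, 66, 73.
Count below 59: L = 10; count equal: E = 1; n = 15.
Percentile rank = 100·(10 + 0.5·1)/15 = 100·10.5/15 = 70.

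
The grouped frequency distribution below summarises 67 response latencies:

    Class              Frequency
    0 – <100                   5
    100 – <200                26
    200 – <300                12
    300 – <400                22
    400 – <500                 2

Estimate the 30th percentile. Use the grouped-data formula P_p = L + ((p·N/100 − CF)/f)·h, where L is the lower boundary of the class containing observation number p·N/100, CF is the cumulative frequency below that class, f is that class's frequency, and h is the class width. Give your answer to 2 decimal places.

N = 67; target position k = 30/100 · 67 = 20.1.
Cumulative frequencies: 5, 31, 43, 65, 67.
Observation 20.1 falls in the class 100 – <200.
L = 100, CF = 5, f = 26, h = 100.
P30 = 100 + ((20.1 − 5)/26)·100 = 100 + 58.0769 = 158.077.

158.08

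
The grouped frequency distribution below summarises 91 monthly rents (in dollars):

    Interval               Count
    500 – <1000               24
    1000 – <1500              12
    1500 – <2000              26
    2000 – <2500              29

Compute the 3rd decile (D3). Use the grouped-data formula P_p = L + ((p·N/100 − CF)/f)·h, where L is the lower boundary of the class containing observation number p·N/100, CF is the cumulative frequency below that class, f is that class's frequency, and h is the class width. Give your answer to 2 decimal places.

N = 91; target position k = 30/100 · 91 = 27.3.
Cumulative frequencies: 24, 36, 62, 91.
Observation 27.3 falls in the class 1000 – <1500.
L = 1000, CF = 24, f = 12, h = 500.
P30 = 1000 + ((27.3 − 24)/12)·500 = 1000 + 137.5 = 1137.5.

1137.50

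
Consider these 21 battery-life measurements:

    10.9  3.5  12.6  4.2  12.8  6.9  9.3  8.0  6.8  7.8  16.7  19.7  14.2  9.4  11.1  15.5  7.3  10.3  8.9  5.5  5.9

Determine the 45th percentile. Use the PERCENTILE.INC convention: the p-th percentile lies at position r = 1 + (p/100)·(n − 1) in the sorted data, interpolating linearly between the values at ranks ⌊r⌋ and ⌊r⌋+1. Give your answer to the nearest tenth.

8.9

Sorted: 3.5, 4.2, 5.5, 5.9, 6.8, 6.9, 7.3, 7.8, 8.0, 8.9, 9.3, 9.4, 10.3, 10.9, 11.1, 12.6, 12.8, 14.2, 15.5, 16.7, 19.7.
n = 21.
r = 1 + (45/100)·(21 − 1) = 1 + 9 = 10.
r is an integer, so P45 is the value at rank 10: 8.9.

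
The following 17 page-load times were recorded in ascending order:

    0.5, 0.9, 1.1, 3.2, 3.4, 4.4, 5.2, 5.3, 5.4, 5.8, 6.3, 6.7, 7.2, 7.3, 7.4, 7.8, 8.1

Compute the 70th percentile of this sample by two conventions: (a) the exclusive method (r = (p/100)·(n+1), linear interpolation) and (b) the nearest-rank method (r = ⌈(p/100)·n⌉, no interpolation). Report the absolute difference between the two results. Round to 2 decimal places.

0.30

n = 17.
(a) r = 12.6; between ranks 12 (6.7) and 13 (7.2): 7.
(b) the nearest-rank method: rank 12 → 6.7.
|7 − 6.7| = 0.3.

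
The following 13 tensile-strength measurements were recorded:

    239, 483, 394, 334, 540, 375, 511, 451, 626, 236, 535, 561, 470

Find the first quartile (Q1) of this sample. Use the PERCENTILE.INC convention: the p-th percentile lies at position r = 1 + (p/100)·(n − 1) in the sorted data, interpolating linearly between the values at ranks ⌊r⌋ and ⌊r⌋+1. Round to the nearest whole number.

375

Sorted: 236, 239, 334, 375, 394, 451, 470, 483, 511, 535, 540, 561, 626.
n = 13.
r = 1 + (25/100)·(13 − 1) = 1 + 3 = 4.
r is an integer, so P25 is the value at rank 4: 375.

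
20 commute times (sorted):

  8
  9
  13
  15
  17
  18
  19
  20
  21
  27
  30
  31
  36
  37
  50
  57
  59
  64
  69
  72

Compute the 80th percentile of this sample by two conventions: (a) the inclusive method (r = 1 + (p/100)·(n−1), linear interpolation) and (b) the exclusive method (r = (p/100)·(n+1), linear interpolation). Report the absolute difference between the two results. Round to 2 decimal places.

1.20

n = 20.
(a) r = 16.2; between ranks 16 (57) and 17 (59): 57.4.
(b) r = 16.8; between ranks 16 (57) and 17 (59): 58.6.
|57.4 − 58.6| = 1.2.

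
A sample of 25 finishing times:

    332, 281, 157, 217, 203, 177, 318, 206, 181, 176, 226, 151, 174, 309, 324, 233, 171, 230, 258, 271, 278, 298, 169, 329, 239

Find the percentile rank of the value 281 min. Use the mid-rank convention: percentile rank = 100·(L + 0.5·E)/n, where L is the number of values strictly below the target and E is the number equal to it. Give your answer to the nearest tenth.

74.0

Sorted: 151, 157, 169, 171, 174, 176, 177, 181, 203, 206, 217, 226, 230, 233, 239, 258, 271, 278, 281, 298, 309, 318, 324, 329, 332.
Count below 281: L = 18; count equal: E = 1; n = 25.
Percentile rank = 100·(18 + 0.5·1)/25 = 100·18.5/25 = 74.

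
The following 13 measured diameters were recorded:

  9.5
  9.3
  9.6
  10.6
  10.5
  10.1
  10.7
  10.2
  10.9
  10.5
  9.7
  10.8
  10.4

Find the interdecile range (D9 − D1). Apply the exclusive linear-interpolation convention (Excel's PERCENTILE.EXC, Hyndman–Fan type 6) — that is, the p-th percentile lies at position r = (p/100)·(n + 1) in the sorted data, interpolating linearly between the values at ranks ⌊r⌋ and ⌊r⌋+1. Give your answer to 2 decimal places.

Sorted: 9.3, 9.5, 9.6, 9.7, 10.1, 10.2, 10.4, 10.5, 10.5, 10.6, 10.7, 10.8, 10.9.
n = 13.
P10: r = 1.4; ranks 1–2 are 9.3, 9.5; interpolating gives 9.38.
P90: r = 12.6; ranks 12–13 are 10.8, 10.9; interpolating gives 10.86.
Difference: 10.86 − 9.38 = 1.48.

1.48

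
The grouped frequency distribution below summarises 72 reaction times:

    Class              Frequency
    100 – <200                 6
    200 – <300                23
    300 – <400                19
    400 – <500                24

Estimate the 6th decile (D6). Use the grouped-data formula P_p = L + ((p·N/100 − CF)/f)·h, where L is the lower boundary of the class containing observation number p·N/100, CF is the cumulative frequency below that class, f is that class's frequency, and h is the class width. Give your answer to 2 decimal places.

N = 72; target position k = 60/100 · 72 = 43.2.
Cumulative frequencies: 6, 29, 48, 72.
Observation 43.2 falls in the class 300 – <400.
L = 300, CF = 29, f = 19, h = 100.
P60 = 300 + ((43.2 − 29)/19)·100 = 300 + 74.7368 = 374.737.

374.74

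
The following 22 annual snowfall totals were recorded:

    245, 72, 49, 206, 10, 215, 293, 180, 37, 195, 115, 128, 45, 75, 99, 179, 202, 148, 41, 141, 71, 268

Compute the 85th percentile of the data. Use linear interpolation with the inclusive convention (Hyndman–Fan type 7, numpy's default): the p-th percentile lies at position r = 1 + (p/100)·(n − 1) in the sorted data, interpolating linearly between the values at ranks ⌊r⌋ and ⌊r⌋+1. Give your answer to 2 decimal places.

Sorted: 10, 37, 41, 45, 49, 71, 72, 75, 99, 115, 128, 141, 148, 179, 180, 195, 202, 206, 215, 245, 268, 293.
n = 22.
r = 1 + (85/100)·(22 − 1) = 1 + 17.85 = 18.85.
Rank 18 is 206 and rank 19 is 215.
Interpolate: 206 + 0.85·(215 − 206) = 206 + 0.85·9 = 213.65.

213.65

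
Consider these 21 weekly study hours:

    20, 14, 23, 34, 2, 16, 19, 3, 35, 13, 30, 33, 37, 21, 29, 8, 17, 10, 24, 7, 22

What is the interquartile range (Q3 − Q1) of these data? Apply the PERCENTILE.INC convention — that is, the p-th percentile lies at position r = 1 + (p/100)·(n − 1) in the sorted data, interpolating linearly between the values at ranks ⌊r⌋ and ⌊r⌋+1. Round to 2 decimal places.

Sorted: 2, 3, 7, 8, 10, 13, 14, 16, 17, 19, 20, 21, 22, 23, 24, 29, 30, 33, 34, 35, 37.
n = 21.
P25: r = 6 (integer) → 13.
P75: r = 16 (integer) → 29.
Difference: 29 − 13 = 16.

16.00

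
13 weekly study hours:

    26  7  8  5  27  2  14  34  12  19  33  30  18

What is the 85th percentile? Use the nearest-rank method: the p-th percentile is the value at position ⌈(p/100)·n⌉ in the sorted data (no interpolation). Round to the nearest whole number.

Sorted: 2, 5, 7, 8, 12, 14, 18, 19, 26, 27, 30, 33, 34.
n = 13.
Position = ⌈85/100 · 13⌉ = ⌈11.05⌉ = 12.
The value at rank 12 is 33.

33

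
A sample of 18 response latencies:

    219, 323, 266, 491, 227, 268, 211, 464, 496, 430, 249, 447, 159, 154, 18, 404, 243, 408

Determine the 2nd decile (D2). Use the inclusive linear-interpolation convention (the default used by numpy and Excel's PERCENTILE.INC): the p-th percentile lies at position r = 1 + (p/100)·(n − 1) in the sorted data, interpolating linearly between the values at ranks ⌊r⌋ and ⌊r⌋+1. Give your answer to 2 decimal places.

214.20

Sorted: 18, 154, 159, 211, 219, 227, 243, 249, 266, 268, 323, 404, 408, 430, 447, 464, 491, 496.
n = 18.
r = 1 + (20/100)·(18 − 1) = 1 + 3.4 = 4.4.
Rank 4 is 211 and rank 5 is 219.
Interpolate: 211 + 0.4·(219 − 211) = 211 + 0.4·8 = 214.2.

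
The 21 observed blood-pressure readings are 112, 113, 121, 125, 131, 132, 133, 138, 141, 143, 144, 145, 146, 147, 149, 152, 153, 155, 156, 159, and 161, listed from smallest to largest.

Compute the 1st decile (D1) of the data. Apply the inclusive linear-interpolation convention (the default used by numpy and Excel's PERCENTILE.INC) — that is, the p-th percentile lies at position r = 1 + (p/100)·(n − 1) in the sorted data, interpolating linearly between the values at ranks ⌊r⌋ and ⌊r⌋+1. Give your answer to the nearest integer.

121

n = 21.
r = 1 + (10/100)·(21 − 1) = 1 + 2 = 3.
r is an integer, so P10 is the value at rank 3: 121.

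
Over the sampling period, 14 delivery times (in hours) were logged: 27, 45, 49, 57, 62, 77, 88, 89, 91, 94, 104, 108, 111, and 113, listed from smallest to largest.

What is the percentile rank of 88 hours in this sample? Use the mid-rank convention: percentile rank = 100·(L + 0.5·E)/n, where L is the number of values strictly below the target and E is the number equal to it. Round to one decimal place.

Count below 88: L = 6; count equal: E = 1; n = 14.
Percentile rank = 100·(6 + 0.5·1)/14 = 100·6.5/14 = 46.43.

46.4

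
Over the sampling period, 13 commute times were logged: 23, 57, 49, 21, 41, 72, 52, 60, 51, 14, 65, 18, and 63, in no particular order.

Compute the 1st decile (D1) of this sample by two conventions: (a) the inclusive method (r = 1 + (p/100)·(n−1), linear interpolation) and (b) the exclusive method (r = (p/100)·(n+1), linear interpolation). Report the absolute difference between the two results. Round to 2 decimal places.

Sorted: 14, 18, 21, 23, 41, 49, 51, 52, 57, 60, 63, 65, 72.
n = 13.
(a) r = 2.2; between ranks 2 (18) and 3 (21): 18.6.
(b) r = 1.4; between ranks 1 (14) and 2 (18): 15.6.
|18.6 − 15.6| = 3.

3.00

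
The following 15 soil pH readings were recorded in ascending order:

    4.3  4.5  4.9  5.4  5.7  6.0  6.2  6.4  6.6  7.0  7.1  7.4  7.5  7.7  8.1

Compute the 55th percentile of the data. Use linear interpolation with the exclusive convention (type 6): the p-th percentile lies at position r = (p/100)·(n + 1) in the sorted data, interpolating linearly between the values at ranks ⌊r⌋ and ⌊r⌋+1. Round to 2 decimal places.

6.56

n = 15.
r = (55/100)·(15 + 1) = 8.8.
Rank 8 is 6.4 and rank 9 is 6.6.
Interpolate: 6.4 + 0.8·(6.6 − 6.4) = 6.4 + 0.8·0.2 = 6.56.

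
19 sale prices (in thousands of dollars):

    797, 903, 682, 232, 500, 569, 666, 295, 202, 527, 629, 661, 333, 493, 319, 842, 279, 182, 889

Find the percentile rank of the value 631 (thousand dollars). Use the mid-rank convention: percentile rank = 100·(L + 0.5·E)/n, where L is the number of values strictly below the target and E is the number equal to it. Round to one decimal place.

63.2

Sorted: 182, 202, 232, 279, 295, 319, 333, 493, 500, 527, 569, 629, 661, 666, 682, 797, 842, 889, 903.
Count below 631: L = 12; count equal: E = 0; n = 19.
Percentile rank = 100·(12 + 0.5·0)/19 = 100·12/19 = 63.16.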